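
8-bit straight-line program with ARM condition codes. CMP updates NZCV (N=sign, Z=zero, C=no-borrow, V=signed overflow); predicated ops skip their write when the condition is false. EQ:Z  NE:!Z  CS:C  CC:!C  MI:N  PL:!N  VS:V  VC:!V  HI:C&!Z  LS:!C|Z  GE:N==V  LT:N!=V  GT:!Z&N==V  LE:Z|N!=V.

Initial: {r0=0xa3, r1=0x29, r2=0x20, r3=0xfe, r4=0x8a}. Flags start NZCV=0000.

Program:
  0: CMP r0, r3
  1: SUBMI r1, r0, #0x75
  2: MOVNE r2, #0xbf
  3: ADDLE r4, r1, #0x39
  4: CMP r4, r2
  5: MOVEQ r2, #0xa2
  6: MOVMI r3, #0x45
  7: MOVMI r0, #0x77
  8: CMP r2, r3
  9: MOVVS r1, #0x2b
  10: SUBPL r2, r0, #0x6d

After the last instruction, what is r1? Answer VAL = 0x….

0: ✓ CMP  NZCV=1000
1: ✓ SUBMI  r1←0x2e
2: ✓ MOVNE  r2←0xbf
3: ✓ ADDLE  r4←0x67
4: ✓ CMP  NZCV=1001
5: · MOVEQ
6: ✓ MOVMI  r3←0x45
7: ✓ MOVMI  r0←0x77
8: ✓ CMP  NZCV=0011
9: ✓ MOVVS  r1←0x2b
10: ✓ SUBPL  r2←0x0a

VAL = 0x2b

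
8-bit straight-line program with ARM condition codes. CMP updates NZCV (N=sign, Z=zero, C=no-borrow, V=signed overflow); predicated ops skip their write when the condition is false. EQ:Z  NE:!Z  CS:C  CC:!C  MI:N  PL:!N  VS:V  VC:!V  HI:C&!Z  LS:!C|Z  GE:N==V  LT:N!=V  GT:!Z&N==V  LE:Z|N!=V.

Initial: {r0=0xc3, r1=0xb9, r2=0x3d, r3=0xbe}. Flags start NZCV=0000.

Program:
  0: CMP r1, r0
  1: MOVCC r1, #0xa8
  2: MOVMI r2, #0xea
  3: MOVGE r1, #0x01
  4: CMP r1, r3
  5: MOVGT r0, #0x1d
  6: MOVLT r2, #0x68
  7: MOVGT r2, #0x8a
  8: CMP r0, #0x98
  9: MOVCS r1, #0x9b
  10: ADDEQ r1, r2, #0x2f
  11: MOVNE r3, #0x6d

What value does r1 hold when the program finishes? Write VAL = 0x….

VAL = 0x9b

0: ✓ CMP  NZCV=1000
1: ✓ MOVCC  r1←0xa8
2: ✓ MOVMI  r2←0xea
3: · MOVGE
4: ✓ CMP  NZCV=1000
5: · MOVGT
6: ✓ MOVLT  r2←0x68
7: · MOVGT
8: ✓ CMP  NZCV=0010
9: ✓ MOVCS  r1←0x9b
10: · ADDEQ
11: ✓ MOVNE  r3←0x6d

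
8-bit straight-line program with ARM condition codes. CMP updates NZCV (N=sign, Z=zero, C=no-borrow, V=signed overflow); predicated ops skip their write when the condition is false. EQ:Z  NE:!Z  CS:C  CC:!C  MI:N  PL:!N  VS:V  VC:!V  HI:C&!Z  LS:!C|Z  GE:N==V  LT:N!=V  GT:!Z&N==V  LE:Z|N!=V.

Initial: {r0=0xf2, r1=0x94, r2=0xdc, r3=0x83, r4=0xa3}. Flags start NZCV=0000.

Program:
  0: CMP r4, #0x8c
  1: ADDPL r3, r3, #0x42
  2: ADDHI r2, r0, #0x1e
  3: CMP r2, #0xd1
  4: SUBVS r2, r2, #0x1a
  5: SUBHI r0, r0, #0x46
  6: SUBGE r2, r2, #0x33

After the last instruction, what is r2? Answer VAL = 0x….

[0] flags=0010 → (cmp)
[1] flags=0010 PL?T → r3=0xc5
[2] flags=0010 HI?T → r2=0x10
[3] flags=0000 → (cmp)
[4] flags=0000 VS?F → skip
[5] flags=0000 HI?F → skip
[6] flags=0000 GE?T → r2=0xdd

VAL = 0xdd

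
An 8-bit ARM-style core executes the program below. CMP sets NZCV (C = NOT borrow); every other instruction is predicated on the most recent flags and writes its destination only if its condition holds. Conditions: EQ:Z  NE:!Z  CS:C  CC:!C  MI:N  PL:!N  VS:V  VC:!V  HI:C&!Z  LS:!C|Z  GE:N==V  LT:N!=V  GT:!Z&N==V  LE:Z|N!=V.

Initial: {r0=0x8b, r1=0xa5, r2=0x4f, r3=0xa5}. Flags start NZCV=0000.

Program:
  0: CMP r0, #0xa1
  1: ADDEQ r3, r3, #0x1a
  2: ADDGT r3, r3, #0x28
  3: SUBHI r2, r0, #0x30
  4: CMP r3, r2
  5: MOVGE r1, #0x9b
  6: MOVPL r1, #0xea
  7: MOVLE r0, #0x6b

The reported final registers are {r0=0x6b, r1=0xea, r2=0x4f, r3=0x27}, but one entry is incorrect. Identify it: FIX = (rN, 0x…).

FIX = (r3, 0xa5)

[0] flags=1000 → (cmp)
[1] flags=1000 EQ?F → skip
[2] flags=1000 GT?F → skip
[3] flags=1000 HI?F → skip
[4] flags=0011 → (cmp)
[5] flags=0011 GE?F → skip
[6] flags=0011 PL?T → r1=0xea
[7] flags=0011 LE?T → r0=0x6b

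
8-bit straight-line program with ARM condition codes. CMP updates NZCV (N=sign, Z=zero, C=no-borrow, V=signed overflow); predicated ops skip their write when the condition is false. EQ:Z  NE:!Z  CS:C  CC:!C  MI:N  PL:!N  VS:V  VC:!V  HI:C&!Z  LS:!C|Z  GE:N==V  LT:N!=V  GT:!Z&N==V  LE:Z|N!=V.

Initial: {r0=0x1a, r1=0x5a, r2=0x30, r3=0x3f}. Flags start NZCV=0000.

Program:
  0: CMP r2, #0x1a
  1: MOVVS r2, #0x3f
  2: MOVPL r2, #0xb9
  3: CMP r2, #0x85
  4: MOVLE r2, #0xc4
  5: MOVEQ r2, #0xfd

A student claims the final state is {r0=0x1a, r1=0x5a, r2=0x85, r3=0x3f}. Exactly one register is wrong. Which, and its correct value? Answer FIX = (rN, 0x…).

[0] flags=0010 → (cmp)
[1] flags=0010 VS?F → skip
[2] flags=0010 PL?T → r2=0xb9
[3] flags=0010 → (cmp)
[4] flags=0010 LE?F → skip
[5] flags=0010 EQ?F → skip

FIX = (r2, 0xb9)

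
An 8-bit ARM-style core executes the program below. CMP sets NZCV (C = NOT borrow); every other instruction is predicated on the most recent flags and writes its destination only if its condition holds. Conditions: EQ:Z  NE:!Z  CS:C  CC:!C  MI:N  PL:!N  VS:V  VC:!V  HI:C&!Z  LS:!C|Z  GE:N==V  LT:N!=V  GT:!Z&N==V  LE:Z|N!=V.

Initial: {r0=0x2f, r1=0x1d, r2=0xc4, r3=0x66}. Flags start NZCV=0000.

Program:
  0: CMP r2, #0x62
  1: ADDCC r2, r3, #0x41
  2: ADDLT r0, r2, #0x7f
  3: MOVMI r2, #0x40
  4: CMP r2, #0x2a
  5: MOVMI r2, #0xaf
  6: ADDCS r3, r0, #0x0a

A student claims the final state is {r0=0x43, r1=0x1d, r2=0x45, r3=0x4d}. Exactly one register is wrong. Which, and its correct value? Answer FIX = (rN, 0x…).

FIX = (r2, 0xaf)

[0] flags=0011 → (cmp)
[1] flags=0011 CC?F → skip
[2] flags=0011 LT?T → r0=0x43
[3] flags=0011 MI?F → skip
[4] flags=1010 → (cmp)
[5] flags=1010 MI?T → r2=0xaf
[6] flags=1010 CS?T → r3=0x4d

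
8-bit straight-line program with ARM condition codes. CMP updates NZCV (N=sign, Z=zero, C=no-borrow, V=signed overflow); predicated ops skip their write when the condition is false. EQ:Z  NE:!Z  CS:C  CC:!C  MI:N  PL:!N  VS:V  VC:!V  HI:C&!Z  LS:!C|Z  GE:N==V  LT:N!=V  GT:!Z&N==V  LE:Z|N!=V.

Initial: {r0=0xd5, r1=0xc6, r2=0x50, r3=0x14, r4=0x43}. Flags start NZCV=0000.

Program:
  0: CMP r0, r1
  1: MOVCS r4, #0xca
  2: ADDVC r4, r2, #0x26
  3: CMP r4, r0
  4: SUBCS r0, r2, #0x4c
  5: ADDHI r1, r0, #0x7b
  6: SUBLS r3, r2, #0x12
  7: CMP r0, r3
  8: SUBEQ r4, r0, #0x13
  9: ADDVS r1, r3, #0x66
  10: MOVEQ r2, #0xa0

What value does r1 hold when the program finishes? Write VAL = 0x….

[0] flags=0010 → (cmp)
[1] flags=0010 CS?T → r4=0xca
[2] flags=0010 VC?T → r4=0x76
[3] flags=1001 → (cmp)
[4] flags=1001 CS?F → skip
[5] flags=1001 HI?F → skip
[6] flags=1001 LS?T → r3=0x3e
[7] flags=1010 → (cmp)
[8] flags=1010 EQ?F → skip
[9] flags=1010 VS?F → skip
[10] flags=1010 EQ?F → skip

VAL = 0xc6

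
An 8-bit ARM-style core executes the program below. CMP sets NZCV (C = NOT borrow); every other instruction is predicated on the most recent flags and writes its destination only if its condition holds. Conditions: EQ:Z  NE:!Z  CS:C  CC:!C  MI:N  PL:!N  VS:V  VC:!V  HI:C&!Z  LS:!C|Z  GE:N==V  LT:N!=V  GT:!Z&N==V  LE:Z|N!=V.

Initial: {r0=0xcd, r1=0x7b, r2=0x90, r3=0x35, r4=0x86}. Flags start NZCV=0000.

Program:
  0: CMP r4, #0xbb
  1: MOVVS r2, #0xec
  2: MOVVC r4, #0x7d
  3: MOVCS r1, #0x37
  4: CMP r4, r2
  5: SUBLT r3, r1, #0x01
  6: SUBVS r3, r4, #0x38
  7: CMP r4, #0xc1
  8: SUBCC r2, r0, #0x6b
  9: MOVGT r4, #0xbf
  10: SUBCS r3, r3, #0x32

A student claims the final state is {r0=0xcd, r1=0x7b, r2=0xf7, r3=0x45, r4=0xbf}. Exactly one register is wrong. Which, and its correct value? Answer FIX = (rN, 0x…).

FIX = (r2, 0x62)

0: ✓ CMP  NZCV=1000
1: · MOVVS
2: ✓ MOVVC  r4←0x7d
3: · MOVCS
4: ✓ CMP  NZCV=1001
5: · SUBLT
6: ✓ SUBVS  r3←0x45
7: ✓ CMP  NZCV=1001
8: ✓ SUBCC  r2←0x62
9: ✓ MOVGT  r4←0xbf
10: · SUBCS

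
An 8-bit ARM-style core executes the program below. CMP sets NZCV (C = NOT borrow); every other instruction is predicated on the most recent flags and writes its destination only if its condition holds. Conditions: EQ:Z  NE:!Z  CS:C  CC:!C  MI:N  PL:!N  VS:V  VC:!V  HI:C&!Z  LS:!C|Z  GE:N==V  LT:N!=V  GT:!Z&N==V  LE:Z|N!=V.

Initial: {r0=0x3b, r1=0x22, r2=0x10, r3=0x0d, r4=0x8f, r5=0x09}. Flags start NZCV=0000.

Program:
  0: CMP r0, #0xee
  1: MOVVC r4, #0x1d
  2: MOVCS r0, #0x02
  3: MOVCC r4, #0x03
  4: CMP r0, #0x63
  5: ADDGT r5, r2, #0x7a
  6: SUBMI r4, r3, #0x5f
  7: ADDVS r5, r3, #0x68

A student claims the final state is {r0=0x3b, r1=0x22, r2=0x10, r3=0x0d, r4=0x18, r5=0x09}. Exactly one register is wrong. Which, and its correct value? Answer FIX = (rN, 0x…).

0: ✓ CMP  NZCV=0000
1: ✓ MOVVC  r4←0x1d
2: · MOVCS
3: ✓ MOVCC  r4←0x03
4: ✓ CMP  NZCV=1000
5: · ADDGT
6: ✓ SUBMI  r4←0xae
7: · ADDVS

FIX = (r4, 0xae)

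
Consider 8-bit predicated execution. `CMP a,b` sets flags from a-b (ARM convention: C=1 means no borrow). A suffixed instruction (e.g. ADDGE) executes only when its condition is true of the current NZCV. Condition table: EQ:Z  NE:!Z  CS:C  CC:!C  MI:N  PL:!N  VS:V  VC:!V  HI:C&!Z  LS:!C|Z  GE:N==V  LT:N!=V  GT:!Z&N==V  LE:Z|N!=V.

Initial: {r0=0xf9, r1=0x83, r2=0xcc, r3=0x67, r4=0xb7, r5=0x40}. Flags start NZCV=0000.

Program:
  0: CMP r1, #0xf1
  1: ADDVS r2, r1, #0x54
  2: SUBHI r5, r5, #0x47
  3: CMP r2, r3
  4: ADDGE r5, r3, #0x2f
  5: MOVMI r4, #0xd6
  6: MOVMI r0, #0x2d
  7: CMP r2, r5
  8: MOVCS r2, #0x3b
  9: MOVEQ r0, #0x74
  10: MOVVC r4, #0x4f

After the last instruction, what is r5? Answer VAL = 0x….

VAL = 0x40

[0] flags=1000 → (cmp)
[1] flags=1000 VS?F → skip
[2] flags=1000 HI?F → skip
[3] flags=0011 → (cmp)
[4] flags=0011 GE?F → skip
[5] flags=0011 MI?F → skip
[6] flags=0011 MI?F → skip
[7] flags=1010 → (cmp)
[8] flags=1010 CS?T → r2=0x3b
[9] flags=1010 EQ?F → skip
[10] flags=1010 VC?T → r4=0x4f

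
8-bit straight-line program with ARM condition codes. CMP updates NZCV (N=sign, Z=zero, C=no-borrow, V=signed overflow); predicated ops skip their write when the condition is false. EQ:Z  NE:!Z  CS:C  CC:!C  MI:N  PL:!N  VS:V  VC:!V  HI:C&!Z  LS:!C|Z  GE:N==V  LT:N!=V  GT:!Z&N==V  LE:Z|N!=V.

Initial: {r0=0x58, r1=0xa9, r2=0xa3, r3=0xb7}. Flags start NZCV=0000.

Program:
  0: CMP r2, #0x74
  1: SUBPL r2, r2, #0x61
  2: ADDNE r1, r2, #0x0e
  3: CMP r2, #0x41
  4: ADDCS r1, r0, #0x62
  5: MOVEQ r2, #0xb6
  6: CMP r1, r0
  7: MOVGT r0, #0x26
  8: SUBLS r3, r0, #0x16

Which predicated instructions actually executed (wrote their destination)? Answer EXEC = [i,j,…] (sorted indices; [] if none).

EXEC = [1,2,4]

[0] flags=0011 → (cmp)
[1] flags=0011 PL?T → r2=0x42
[2] flags=0011 NE?T → r1=0x50
[3] flags=0010 → (cmp)
[4] flags=0010 CS?T → r1=0xba
[5] flags=0010 EQ?F → skip
[6] flags=0011 → (cmp)
[7] flags=0011 GT?F → skip
[8] flags=0011 LS?F → skip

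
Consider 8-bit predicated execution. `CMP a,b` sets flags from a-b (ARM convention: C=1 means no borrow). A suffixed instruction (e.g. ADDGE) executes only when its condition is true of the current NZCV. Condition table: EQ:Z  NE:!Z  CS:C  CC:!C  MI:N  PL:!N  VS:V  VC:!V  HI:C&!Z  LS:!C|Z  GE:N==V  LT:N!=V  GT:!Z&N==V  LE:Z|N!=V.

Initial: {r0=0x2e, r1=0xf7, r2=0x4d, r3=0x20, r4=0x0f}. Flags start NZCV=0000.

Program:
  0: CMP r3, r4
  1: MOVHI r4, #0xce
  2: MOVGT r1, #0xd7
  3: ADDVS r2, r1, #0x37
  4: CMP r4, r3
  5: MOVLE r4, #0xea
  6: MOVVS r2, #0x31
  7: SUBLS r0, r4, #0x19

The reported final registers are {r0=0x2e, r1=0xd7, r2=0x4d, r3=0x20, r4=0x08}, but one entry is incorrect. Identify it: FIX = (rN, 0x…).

FIX = (r4, 0xea)

[0] flags=0010 → (cmp)
[1] flags=0010 HI?T → r4=0xce
[2] flags=0010 GT?T → r1=0xd7
[3] flags=0010 VS?F → skip
[4] flags=1010 → (cmp)
[5] flags=1010 LE?T → r4=0xea
[6] flags=1010 VS?F → skip
[7] flags=1010 LS?F → skip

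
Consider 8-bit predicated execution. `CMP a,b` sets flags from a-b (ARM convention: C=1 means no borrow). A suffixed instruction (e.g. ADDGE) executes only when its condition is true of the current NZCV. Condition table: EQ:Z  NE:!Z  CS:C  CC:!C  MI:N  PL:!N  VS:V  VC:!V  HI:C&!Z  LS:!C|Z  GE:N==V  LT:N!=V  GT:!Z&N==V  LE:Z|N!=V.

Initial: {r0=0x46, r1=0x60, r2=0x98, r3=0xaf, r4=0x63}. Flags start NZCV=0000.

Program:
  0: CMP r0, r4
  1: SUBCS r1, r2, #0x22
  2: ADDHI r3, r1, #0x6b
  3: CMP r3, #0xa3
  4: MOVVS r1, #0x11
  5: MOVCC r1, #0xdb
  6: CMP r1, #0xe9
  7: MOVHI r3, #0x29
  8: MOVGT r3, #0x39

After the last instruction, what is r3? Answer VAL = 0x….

VAL = 0x39

[0] flags=1000 → (cmp)
[1] flags=1000 CS?F → skip
[2] flags=1000 HI?F → skip
[3] flags=0010 → (cmp)
[4] flags=0010 VS?F → skip
[5] flags=0010 CC?F → skip
[6] flags=0000 → (cmp)
[7] flags=0000 HI?F → skip
[8] flags=0000 GT?T → r3=0x39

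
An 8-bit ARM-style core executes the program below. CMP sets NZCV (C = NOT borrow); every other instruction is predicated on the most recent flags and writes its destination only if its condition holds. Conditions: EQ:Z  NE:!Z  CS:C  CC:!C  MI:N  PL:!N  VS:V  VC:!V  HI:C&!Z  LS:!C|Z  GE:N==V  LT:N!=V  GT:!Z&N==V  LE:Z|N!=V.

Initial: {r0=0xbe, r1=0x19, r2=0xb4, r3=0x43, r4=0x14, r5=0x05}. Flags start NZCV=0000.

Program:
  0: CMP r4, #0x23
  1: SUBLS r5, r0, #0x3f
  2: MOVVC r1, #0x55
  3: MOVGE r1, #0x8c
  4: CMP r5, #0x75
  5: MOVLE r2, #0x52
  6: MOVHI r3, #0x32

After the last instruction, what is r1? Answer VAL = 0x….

[0] flags=1000 → (cmp)
[1] flags=1000 LS?T → r5=0x7f
[2] flags=1000 VC?T → r1=0x55
[3] flags=1000 GE?F → skip
[4] flags=0010 → (cmp)
[5] flags=0010 LE?F → skip
[6] flags=0010 HI?T → r3=0x32

VAL = 0x55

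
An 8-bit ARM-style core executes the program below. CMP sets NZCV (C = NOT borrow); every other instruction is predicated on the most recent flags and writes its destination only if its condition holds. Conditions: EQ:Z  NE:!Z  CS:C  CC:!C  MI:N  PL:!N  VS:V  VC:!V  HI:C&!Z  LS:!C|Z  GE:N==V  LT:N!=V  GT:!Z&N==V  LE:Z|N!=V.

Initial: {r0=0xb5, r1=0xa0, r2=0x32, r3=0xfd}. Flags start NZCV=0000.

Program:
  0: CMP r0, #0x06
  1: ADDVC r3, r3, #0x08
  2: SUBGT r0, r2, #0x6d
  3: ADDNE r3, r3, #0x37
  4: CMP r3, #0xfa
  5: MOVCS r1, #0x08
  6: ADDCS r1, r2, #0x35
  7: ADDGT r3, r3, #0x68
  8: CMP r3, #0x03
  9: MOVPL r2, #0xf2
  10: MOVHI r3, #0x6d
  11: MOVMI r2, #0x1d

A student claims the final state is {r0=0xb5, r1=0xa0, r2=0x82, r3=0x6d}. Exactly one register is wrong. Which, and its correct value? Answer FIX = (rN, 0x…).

FIX = (r2, 0x1d)

0: ✓ CMP  NZCV=1010
1: ✓ ADDVC  r3←0x05
2: · SUBGT
3: ✓ ADDNE  r3←0x3c
4: ✓ CMP  NZCV=0000
5: · MOVCS
6: · ADDCS
7: ✓ ADDGT  r3←0xa4
8: ✓ CMP  NZCV=1010
9: · MOVPL
10: ✓ MOVHI  r3←0x6d
11: ✓ MOVMI  r2←0x1d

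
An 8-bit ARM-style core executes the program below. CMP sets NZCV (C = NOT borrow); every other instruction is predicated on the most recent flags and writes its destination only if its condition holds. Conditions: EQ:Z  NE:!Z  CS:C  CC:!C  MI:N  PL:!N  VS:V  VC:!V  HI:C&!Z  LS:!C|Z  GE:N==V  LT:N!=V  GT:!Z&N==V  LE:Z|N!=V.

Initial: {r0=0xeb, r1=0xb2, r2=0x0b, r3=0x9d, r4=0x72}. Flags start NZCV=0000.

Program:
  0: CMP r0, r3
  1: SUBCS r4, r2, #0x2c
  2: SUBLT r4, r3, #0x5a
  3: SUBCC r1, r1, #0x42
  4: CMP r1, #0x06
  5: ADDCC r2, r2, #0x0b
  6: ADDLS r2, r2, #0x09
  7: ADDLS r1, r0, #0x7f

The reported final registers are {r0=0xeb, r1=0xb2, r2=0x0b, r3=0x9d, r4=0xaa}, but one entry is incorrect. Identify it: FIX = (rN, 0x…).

FIX = (r4, 0xdf)

0: ✓ CMP  NZCV=0010
1: ✓ SUBCS  r4←0xdf
2: · SUBLT
3: · SUBCC
4: ✓ CMP  NZCV=1010
5: · ADDCC
6: · ADDLS
7: · ADDLS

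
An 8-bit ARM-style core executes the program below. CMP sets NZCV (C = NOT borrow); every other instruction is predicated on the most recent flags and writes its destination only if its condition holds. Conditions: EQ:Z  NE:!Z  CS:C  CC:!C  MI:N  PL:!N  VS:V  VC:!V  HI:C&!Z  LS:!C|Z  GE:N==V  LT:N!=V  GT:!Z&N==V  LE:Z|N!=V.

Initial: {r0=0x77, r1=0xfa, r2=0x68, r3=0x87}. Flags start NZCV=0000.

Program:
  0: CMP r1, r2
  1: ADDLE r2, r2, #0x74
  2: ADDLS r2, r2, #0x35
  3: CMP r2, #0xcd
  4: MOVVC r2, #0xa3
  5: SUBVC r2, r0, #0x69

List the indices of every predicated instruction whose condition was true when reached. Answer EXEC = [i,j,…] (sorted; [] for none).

EXEC = [1,4,5]

[0] flags=1010 → (cmp)
[1] flags=1010 LE?T → r2=0xdc
[2] flags=1010 LS?F → skip
[3] flags=0010 → (cmp)
[4] flags=0010 VC?T → r2=0xa3
[5] flags=0010 VC?T → r2=0x0e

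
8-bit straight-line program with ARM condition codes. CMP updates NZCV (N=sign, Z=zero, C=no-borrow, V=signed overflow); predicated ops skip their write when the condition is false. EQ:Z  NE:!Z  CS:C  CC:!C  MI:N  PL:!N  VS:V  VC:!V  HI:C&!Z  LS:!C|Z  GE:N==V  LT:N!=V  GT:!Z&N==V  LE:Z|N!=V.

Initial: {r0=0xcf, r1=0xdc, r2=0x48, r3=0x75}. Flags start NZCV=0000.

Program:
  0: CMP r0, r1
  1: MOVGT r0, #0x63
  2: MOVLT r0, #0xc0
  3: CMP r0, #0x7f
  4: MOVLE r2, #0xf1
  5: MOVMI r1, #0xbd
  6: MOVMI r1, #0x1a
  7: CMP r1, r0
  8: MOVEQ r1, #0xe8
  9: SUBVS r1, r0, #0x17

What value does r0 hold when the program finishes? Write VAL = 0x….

VAL = 0xc0

[0] flags=1000 → (cmp)
[1] flags=1000 GT?F → skip
[2] flags=1000 LT?T → r0=0xc0
[3] flags=0011 → (cmp)
[4] flags=0011 LE?T → r2=0xf1
[5] flags=0011 MI?F → skip
[6] flags=0011 MI?F → skip
[7] flags=0010 → (cmp)
[8] flags=0010 EQ?F → skip
[9] flags=0010 VS?F → skip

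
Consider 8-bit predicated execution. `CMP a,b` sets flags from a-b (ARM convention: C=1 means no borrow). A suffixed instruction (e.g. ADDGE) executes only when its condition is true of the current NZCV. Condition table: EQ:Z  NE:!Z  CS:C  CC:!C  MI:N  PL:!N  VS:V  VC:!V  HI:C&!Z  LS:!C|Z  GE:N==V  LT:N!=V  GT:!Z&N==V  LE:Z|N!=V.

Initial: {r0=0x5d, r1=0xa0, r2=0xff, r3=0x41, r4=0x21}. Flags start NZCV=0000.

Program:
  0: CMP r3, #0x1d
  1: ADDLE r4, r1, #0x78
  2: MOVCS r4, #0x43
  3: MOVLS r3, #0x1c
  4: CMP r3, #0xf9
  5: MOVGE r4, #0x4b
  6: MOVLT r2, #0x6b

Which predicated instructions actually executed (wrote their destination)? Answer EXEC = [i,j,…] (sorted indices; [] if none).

[0] flags=0010 → (cmp)
[1] flags=0010 LE?F → skip
[2] flags=0010 CS?T → r4=0x43
[3] flags=0010 LS?F → skip
[4] flags=0000 → (cmp)
[5] flags=0000 GE?T → r4=0x4b
[6] flags=0000 LT?F → skip

EXEC = [2,5]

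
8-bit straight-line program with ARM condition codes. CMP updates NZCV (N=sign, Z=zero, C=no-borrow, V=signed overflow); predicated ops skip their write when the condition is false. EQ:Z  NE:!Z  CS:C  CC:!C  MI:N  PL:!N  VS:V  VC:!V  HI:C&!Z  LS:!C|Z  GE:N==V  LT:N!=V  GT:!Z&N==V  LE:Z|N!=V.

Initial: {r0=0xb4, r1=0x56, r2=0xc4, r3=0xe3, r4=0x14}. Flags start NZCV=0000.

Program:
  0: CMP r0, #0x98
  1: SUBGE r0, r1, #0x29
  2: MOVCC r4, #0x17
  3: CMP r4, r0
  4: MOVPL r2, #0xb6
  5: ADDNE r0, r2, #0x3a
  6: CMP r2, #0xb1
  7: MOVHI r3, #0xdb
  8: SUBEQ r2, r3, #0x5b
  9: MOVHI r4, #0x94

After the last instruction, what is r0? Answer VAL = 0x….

0: ✓ CMP  NZCV=0010
1: ✓ SUBGE  r0←0x2d
2: · MOVCC
3: ✓ CMP  NZCV=1000
4: · MOVPL
5: ✓ ADDNE  r0←0xfe
6: ✓ CMP  NZCV=0010
7: ✓ MOVHI  r3←0xdb
8: · SUBEQ
9: ✓ MOVHI  r4←0x94

VAL = 0xfe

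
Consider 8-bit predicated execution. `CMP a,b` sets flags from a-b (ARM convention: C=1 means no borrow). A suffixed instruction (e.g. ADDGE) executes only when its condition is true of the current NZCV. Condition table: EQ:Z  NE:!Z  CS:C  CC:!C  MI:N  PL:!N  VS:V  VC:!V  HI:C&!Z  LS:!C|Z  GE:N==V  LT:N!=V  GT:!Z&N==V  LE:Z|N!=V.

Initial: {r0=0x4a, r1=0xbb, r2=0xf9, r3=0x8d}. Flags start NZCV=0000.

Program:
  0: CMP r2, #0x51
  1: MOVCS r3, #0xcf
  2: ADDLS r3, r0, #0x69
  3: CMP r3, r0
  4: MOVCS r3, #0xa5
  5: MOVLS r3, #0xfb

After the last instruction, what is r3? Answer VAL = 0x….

[0] flags=1010 → (cmp)
[1] flags=1010 CS?T → r3=0xcf
[2] flags=1010 LS?F → skip
[3] flags=1010 → (cmp)
[4] flags=1010 CS?T → r3=0xa5
[5] flags=1010 LS?F → skip

VAL = 0xa5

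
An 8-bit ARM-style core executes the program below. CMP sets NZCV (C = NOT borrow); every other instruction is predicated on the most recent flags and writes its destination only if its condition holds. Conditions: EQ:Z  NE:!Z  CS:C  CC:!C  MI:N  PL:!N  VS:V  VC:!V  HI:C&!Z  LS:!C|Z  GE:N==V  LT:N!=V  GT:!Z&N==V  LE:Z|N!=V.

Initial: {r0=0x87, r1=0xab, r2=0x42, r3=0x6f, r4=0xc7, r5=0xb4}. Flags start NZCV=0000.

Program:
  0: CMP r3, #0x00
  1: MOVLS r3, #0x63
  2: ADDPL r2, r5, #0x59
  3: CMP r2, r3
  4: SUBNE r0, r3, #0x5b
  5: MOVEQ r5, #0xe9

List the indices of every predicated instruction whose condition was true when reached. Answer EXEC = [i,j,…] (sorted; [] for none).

EXEC = [2,4]

[0] flags=0010 → (cmp)
[1] flags=0010 LS?F → skip
[2] flags=0010 PL?T → r2=0x0d
[3] flags=1000 → (cmp)
[4] flags=1000 NE?T → r0=0x14
[5] flags=1000 EQ?F → skip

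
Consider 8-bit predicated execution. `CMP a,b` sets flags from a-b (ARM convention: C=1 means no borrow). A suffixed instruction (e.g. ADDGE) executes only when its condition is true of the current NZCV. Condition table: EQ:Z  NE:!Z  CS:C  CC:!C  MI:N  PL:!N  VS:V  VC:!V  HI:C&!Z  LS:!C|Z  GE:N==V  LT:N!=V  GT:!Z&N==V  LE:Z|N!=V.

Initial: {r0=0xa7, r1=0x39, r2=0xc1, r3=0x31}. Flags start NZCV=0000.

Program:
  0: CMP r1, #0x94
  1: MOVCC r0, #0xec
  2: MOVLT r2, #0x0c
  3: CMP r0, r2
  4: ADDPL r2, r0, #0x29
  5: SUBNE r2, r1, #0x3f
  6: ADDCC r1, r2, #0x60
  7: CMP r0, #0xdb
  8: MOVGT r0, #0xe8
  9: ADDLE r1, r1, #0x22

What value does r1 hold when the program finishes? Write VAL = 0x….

VAL = 0x39

0: ✓ CMP  NZCV=1001
1: ✓ MOVCC  r0←0xec
2: · MOVLT
3: ✓ CMP  NZCV=0010
4: ✓ ADDPL  r2←0x15
5: ✓ SUBNE  r2←0xfa
6: · ADDCC
7: ✓ CMP  NZCV=0010
8: ✓ MOVGT  r0←0xe8
9: · ADDLE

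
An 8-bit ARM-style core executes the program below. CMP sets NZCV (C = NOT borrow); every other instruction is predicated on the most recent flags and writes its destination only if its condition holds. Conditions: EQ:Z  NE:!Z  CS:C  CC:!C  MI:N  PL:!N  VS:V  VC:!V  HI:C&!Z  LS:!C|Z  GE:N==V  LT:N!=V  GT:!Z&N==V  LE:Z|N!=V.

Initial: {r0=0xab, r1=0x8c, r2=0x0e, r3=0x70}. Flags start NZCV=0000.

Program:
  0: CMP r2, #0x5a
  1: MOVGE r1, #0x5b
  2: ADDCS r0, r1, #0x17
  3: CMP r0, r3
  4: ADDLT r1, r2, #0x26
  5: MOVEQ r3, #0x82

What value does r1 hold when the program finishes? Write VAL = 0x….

[0] flags=1000 → (cmp)
[1] flags=1000 GE?F → skip
[2] flags=1000 CS?F → skip
[3] flags=0011 → (cmp)
[4] flags=0011 LT?T → r1=0x34
[5] flags=0011 EQ?F → skip

VAL = 0x34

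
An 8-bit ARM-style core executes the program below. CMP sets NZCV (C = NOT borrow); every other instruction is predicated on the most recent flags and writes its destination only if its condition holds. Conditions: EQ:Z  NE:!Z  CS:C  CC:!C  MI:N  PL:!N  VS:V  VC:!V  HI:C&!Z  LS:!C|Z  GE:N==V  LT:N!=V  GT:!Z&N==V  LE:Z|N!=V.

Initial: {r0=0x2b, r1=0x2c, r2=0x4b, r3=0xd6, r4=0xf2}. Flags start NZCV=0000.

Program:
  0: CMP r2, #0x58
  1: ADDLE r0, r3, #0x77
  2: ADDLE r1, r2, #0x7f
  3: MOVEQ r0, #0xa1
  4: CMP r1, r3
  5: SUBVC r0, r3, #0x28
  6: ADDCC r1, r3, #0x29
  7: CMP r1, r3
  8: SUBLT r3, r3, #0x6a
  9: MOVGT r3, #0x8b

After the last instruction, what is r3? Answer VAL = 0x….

0: ✓ CMP  NZCV=1000
1: ✓ ADDLE  r0←0x4d
2: ✓ ADDLE  r1←0xca
3: · MOVEQ
4: ✓ CMP  NZCV=1000
5: ✓ SUBVC  r0←0xae
6: ✓ ADDCC  r1←0xff
7: ✓ CMP  NZCV=0010
8: · SUBLT
9: ✓ MOVGT  r3←0x8b

VAL = 0x8b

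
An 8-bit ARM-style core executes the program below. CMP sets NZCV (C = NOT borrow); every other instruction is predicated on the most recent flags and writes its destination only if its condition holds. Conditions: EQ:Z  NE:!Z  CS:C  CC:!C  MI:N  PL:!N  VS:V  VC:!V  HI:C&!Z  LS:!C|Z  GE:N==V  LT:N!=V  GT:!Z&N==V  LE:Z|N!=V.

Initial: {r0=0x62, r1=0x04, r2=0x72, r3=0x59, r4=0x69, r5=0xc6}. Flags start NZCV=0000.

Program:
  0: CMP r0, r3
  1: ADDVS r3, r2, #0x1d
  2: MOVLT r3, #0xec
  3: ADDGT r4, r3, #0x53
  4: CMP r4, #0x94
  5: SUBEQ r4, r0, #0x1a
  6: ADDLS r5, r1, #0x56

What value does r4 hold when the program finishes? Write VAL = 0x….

VAL = 0xac

[0] flags=0010 → (cmp)
[1] flags=0010 VS?F → skip
[2] flags=0010 LT?F → skip
[3] flags=0010 GT?T → r4=0xac
[4] flags=0010 → (cmp)
[5] flags=0010 EQ?F → skip
[6] flags=0010 LS?F → skip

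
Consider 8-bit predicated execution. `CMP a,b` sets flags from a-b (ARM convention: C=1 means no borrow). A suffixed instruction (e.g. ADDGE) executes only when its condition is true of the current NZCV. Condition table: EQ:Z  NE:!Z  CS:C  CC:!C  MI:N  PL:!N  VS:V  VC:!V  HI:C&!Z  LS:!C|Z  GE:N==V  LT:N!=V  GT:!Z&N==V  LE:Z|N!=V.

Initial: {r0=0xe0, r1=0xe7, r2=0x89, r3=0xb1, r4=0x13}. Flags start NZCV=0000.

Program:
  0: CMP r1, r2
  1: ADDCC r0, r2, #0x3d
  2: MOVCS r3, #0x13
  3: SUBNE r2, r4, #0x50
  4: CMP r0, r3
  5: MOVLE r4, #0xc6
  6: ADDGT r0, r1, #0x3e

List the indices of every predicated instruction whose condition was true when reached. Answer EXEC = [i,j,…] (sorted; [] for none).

EXEC = [2,3,5]

[0] flags=0010 → (cmp)
[1] flags=0010 CC?F → skip
[2] flags=0010 CS?T → r3=0x13
[3] flags=0010 NE?T → r2=0xc3
[4] flags=1010 → (cmp)
[5] flags=1010 LE?T → r4=0xc6
[6] flags=1010 GT?F → skip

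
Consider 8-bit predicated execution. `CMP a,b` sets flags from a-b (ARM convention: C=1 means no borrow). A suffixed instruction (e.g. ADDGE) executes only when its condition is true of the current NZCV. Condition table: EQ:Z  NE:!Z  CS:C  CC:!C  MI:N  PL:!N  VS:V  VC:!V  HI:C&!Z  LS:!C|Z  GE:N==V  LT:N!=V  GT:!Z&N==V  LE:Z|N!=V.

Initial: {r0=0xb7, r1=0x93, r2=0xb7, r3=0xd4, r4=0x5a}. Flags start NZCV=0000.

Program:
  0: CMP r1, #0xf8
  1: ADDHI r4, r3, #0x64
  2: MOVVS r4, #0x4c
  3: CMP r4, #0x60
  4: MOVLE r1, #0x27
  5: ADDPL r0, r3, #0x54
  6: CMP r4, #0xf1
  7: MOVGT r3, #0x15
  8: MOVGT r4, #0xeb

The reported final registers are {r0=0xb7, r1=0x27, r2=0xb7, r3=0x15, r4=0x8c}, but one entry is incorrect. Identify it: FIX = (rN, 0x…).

FIX = (r4, 0xeb)

0: ✓ CMP  NZCV=1000
1: · ADDHI
2: · MOVVS
3: ✓ CMP  NZCV=1000
4: ✓ MOVLE  r1←0x27
5: · ADDPL
6: ✓ CMP  NZCV=0000
7: ✓ MOVGT  r3←0x15
8: ✓ MOVGT  r4←0xeb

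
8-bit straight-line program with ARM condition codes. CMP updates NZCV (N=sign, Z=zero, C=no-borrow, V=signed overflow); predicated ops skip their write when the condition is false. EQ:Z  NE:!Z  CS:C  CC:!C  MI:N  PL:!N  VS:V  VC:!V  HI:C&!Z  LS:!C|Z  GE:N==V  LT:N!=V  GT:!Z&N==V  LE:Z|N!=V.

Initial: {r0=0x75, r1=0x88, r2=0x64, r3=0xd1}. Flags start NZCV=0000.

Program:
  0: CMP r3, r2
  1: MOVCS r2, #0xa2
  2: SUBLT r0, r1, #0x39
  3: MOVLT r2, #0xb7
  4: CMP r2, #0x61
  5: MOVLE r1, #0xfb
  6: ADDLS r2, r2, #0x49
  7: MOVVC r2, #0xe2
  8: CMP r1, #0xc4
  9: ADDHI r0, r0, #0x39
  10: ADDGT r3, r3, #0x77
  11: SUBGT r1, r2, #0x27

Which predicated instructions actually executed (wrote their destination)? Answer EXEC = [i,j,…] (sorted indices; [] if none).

EXEC = [1,2,3,5,9,10,11]

[0] flags=0011 → (cmp)
[1] flags=0011 CS?T → r2=0xa2
[2] flags=0011 LT?T → r0=0x4f
[3] flags=0011 LT?T → r2=0xb7
[4] flags=0011 → (cmp)
[5] flags=0011 LE?T → r1=0xfb
[6] flags=0011 LS?F → skip
[7] flags=0011 VC?F → skip
[8] flags=0010 → (cmp)
[9] flags=0010 HI?T → r0=0x88
[10] flags=0010 GT?T → r3=0x48
[11] flags=0010 GT?T → r1=0x90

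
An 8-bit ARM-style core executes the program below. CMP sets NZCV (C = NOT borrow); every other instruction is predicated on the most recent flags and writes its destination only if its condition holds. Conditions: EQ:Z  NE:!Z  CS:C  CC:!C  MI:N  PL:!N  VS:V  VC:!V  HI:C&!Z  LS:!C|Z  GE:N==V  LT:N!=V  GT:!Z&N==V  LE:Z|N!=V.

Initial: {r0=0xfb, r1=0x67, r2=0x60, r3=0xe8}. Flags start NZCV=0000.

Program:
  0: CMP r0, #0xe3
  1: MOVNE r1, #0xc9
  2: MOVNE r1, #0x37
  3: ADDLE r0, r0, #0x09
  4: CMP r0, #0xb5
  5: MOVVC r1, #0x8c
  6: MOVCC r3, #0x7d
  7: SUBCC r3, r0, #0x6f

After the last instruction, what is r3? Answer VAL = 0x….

VAL = 0xe8

[0] flags=0010 → (cmp)
[1] flags=0010 NE?T → r1=0xc9
[2] flags=0010 NE?T → r1=0x37
[3] flags=0010 LE?F → skip
[4] flags=0010 → (cmp)
[5] flags=0010 VC?T → r1=0x8c
[6] flags=0010 CC?F → skip
[7] flags=0010 CC?F → skip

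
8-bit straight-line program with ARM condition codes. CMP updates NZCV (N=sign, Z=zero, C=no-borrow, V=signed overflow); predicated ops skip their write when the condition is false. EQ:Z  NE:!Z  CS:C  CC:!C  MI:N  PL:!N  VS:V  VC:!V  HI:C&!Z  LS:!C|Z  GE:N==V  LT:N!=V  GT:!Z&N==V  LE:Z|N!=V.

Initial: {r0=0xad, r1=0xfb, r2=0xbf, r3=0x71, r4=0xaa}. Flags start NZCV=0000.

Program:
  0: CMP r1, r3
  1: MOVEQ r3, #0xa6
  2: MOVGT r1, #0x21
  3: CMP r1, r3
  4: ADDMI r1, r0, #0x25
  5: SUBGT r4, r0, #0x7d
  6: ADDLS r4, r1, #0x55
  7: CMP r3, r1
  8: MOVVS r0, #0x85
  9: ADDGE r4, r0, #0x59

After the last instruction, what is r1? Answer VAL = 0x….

0: ✓ CMP  NZCV=1010
1: · MOVEQ
2: · MOVGT
3: ✓ CMP  NZCV=1010
4: ✓ ADDMI  r1←0xd2
5: · SUBGT
6: · ADDLS
7: ✓ CMP  NZCV=1001
8: ✓ MOVVS  r0←0x85
9: ✓ ADDGE  r4←0xde

VAL = 0xd2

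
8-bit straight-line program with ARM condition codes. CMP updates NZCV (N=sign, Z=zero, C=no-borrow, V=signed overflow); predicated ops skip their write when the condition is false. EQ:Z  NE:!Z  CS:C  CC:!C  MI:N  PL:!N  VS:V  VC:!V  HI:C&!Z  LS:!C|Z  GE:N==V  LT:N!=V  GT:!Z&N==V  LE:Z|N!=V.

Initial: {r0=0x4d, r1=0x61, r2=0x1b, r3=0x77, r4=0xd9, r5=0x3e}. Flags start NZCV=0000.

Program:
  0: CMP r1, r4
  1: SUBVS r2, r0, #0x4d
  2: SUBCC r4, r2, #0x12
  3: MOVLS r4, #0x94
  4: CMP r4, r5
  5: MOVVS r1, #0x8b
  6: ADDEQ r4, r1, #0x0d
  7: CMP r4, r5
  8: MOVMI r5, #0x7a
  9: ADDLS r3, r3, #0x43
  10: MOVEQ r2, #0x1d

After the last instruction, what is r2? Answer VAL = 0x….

[0] flags=1001 → (cmp)
[1] flags=1001 VS?T → r2=0x00
[2] flags=1001 CC?T → r4=0xee
[3] flags=1001 LS?T → r4=0x94
[4] flags=0011 → (cmp)
[5] flags=0011 VS?T → r1=0x8b
[6] flags=0011 EQ?F → skip
[7] flags=0011 → (cmp)
[8] flags=0011 MI?F → skip
[9] flags=0011 LS?F → skip
[10] flags=0011 EQ?F → skip

VAL = 0x00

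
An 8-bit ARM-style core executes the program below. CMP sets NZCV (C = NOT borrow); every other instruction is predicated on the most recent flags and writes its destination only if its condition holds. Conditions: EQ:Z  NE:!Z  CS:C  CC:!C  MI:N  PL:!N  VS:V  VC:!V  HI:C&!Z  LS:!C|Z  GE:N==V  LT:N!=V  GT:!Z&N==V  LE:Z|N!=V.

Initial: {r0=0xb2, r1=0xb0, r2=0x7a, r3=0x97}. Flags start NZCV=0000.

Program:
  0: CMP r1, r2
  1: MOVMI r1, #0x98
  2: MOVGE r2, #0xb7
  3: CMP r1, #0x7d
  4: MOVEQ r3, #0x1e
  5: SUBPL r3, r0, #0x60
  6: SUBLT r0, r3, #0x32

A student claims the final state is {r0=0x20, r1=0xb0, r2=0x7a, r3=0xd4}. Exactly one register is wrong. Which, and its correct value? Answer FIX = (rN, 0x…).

FIX = (r3, 0x52)

[0] flags=0011 → (cmp)
[1] flags=0011 MI?F → skip
[2] flags=0011 GE?F → skip
[3] flags=0011 → (cmp)
[4] flags=0011 EQ?F → skip
[5] flags=0011 PL?T → r3=0x52
[6] flags=0011 LT?T → r0=0x20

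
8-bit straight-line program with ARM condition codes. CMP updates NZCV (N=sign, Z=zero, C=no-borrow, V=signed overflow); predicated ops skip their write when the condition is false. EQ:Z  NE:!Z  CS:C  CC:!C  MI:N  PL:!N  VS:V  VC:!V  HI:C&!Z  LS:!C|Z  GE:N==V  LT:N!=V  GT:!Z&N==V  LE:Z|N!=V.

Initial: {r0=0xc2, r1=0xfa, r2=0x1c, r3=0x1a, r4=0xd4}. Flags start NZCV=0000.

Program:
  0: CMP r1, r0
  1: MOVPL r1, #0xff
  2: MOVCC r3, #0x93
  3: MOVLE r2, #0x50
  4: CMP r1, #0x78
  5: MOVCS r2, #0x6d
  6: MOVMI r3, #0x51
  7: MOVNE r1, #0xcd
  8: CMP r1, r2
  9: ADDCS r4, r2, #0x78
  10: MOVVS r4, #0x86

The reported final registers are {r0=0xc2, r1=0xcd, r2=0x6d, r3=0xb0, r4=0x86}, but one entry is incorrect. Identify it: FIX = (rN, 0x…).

0: ✓ CMP  NZCV=0010
1: ✓ MOVPL  r1←0xff
2: · MOVCC
3: · MOVLE
4: ✓ CMP  NZCV=1010
5: ✓ MOVCS  r2←0x6d
6: ✓ MOVMI  r3←0x51
7: ✓ MOVNE  r1←0xcd
8: ✓ CMP  NZCV=0011
9: ✓ ADDCS  r4←0xe5
10: ✓ MOVVS  r4←0x86

FIX = (r3, 0x51)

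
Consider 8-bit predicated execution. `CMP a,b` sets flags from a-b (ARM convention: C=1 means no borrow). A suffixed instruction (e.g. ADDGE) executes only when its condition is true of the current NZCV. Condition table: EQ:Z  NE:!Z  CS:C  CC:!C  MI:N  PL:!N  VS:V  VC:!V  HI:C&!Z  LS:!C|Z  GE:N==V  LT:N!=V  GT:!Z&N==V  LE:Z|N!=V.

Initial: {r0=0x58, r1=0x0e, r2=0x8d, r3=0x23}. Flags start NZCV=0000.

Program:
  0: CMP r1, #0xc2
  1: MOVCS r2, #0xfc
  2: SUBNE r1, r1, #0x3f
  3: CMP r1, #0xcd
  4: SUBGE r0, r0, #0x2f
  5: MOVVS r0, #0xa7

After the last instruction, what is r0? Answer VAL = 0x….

0: ✓ CMP  NZCV=0000
1: · MOVCS
2: ✓ SUBNE  r1←0xcf
3: ✓ CMP  NZCV=0010
4: ✓ SUBGE  r0←0x29
5: · MOVVS

VAL = 0x29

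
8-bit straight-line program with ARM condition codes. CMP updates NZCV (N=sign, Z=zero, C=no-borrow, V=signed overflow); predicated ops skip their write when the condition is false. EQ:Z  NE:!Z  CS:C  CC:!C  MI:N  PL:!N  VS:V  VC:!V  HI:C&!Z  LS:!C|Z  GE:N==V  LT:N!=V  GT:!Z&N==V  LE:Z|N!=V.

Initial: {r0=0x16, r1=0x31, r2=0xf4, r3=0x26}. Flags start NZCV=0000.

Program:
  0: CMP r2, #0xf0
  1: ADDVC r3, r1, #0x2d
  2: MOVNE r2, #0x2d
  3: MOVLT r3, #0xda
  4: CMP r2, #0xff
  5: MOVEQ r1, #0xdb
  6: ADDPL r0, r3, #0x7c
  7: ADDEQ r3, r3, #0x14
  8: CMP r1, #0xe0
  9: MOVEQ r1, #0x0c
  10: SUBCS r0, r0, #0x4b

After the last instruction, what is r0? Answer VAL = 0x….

VAL = 0xda

[0] flags=0010 → (cmp)
[1] flags=0010 VC?T → r3=0x5e
[2] flags=0010 NE?T → r2=0x2d
[3] flags=0010 LT?F → skip
[4] flags=0000 → (cmp)
[5] flags=0000 EQ?F → skip
[6] flags=0000 PL?T → r0=0xda
[7] flags=0000 EQ?F → skip
[8] flags=0000 → (cmp)
[9] flags=0000 EQ?F → skip
[10] flags=0000 CS?F → skip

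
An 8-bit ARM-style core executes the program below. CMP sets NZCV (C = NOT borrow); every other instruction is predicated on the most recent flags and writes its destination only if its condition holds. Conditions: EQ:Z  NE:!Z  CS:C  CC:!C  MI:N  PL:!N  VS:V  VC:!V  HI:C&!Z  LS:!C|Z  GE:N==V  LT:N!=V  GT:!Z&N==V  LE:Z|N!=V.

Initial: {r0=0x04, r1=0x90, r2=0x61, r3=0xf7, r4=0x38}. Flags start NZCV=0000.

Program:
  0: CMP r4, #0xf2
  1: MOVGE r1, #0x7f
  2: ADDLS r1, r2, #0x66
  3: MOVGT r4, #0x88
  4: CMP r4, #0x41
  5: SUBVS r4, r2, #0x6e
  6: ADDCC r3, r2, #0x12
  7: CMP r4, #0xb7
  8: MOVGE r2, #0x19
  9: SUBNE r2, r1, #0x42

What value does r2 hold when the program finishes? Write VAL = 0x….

VAL = 0x85

0: ✓ CMP  NZCV=0000
1: ✓ MOVGE  r1←0x7f
2: ✓ ADDLS  r1←0xc7
3: ✓ MOVGT  r4←0x88
4: ✓ CMP  NZCV=0011
5: ✓ SUBVS  r4←0xf3
6: · ADDCC
7: ✓ CMP  NZCV=0010
8: ✓ MOVGE  r2←0x19
9: ✓ SUBNE  r2←0x85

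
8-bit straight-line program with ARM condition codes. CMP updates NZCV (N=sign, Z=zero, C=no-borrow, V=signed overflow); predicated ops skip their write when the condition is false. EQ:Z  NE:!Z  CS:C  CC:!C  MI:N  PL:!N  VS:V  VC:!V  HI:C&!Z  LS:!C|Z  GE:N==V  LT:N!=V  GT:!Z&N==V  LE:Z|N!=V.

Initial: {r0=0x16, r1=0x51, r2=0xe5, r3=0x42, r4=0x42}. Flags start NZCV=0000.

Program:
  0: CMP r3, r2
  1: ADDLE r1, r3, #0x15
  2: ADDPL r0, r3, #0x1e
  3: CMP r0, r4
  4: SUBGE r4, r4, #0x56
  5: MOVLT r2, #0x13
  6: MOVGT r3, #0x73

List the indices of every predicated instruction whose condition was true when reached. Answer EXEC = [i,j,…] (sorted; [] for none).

EXEC = [2,4,6]

0: ✓ CMP  NZCV=0000
1: · ADDLE
2: ✓ ADDPL  r0←0x60
3: ✓ CMP  NZCV=0010
4: ✓ SUBGE  r4←0xec
5: · MOVLT
6: ✓ MOVGT  r3←0x73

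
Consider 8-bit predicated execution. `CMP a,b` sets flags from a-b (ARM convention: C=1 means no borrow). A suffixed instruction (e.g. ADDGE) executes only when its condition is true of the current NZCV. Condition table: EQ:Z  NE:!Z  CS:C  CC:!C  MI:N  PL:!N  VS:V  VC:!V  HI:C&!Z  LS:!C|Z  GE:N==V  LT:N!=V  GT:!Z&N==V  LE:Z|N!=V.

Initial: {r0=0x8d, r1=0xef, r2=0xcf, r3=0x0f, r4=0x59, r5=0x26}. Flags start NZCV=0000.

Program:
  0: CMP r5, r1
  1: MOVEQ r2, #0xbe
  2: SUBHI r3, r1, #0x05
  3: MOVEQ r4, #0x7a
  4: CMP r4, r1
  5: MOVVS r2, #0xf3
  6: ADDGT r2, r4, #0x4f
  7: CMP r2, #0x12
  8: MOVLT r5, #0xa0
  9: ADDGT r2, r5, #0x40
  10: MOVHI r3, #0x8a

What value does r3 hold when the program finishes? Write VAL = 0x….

[0] flags=0000 → (cmp)
[1] flags=0000 EQ?F → skip
[2] flags=0000 HI?F → skip
[3] flags=0000 EQ?F → skip
[4] flags=0000 → (cmp)
[5] flags=0000 VS?F → skip
[6] flags=0000 GT?T → r2=0xa8
[7] flags=1010 → (cmp)
[8] flags=1010 LT?T → r5=0xa0
[9] flags=1010 GT?F → skip
[10] flags=1010 HI?T → r3=0x8a

VAL = 0x8a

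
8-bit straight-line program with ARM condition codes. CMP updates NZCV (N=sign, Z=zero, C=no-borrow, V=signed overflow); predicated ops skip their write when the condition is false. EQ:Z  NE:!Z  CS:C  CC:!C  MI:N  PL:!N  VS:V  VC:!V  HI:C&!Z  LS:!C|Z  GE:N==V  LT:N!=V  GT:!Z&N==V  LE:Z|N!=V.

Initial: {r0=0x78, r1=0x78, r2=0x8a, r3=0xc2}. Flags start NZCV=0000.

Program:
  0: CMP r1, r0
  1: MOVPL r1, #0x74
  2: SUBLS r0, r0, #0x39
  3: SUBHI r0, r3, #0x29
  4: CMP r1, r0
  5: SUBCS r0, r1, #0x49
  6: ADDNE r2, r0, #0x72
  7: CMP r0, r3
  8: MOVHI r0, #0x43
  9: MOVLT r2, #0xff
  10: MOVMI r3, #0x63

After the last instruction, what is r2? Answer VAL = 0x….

VAL = 0x9d

0: ✓ CMP  NZCV=0110
1: ✓ MOVPL  r1←0x74
2: ✓ SUBLS  r0←0x3f
3: · SUBHI
4: ✓ CMP  NZCV=0010
5: ✓ SUBCS  r0←0x2b
6: ✓ ADDNE  r2←0x9d
7: ✓ CMP  NZCV=0000
8: · MOVHI
9: · MOVLT
10: · MOVMI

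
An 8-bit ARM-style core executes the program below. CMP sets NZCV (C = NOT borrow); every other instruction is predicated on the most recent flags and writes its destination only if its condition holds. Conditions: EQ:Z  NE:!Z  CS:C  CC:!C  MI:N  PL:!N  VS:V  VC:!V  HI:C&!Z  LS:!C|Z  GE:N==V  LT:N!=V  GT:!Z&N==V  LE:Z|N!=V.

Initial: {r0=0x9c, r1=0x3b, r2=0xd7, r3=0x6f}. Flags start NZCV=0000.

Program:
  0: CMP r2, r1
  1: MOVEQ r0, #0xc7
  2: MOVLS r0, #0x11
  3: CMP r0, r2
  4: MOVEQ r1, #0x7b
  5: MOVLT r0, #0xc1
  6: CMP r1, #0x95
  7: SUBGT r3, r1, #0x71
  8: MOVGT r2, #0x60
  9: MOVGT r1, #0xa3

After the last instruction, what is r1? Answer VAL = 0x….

VAL = 0xa3

[0] flags=1010 → (cmp)
[1] flags=1010 EQ?F → skip
[2] flags=1010 LS?F → skip
[3] flags=1000 → (cmp)
[4] flags=1000 EQ?F → skip
[5] flags=1000 LT?T → r0=0xc1
[6] flags=1001 → (cmp)
[7] flags=1001 GT?T → r3=0xca
[8] flags=1001 GT?T → r2=0x60
[9] flags=1001 GT?T → r1=0xa3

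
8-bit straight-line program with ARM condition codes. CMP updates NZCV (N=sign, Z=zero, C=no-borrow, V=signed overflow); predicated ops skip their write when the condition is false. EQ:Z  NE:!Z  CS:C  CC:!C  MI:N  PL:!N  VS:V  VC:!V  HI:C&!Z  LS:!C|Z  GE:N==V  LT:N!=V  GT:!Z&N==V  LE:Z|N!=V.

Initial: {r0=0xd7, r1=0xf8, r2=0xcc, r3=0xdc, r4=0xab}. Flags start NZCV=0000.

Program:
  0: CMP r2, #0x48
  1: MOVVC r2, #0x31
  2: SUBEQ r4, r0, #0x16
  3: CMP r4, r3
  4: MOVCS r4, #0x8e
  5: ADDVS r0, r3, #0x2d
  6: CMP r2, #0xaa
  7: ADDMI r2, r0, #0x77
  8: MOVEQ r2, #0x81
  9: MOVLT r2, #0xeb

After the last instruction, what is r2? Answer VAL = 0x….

VAL = 0x4e

0: ✓ CMP  NZCV=1010
1: ✓ MOVVC  r2←0x31
2: · SUBEQ
3: ✓ CMP  NZCV=1000
4: · MOVCS
5: · ADDVS
6: ✓ CMP  NZCV=1001
7: ✓ ADDMI  r2←0x4e
8: · MOVEQ
9: · MOVLT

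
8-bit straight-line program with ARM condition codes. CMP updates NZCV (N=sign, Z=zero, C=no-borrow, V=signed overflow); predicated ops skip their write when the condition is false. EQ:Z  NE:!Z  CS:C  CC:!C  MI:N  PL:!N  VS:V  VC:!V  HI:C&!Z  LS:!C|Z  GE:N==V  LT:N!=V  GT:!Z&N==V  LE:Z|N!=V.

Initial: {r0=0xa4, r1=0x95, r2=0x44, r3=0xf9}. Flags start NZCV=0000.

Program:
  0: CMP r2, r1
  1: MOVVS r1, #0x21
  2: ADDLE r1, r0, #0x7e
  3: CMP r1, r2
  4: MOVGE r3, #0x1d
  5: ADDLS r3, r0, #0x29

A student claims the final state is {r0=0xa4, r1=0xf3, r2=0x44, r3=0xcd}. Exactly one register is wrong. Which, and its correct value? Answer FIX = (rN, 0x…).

0: ✓ CMP  NZCV=1001
1: ✓ MOVVS  r1←0x21
2: · ADDLE
3: ✓ CMP  NZCV=1000
4: · MOVGE
5: ✓ ADDLS  r3←0xcd

FIX = (r1, 0x21)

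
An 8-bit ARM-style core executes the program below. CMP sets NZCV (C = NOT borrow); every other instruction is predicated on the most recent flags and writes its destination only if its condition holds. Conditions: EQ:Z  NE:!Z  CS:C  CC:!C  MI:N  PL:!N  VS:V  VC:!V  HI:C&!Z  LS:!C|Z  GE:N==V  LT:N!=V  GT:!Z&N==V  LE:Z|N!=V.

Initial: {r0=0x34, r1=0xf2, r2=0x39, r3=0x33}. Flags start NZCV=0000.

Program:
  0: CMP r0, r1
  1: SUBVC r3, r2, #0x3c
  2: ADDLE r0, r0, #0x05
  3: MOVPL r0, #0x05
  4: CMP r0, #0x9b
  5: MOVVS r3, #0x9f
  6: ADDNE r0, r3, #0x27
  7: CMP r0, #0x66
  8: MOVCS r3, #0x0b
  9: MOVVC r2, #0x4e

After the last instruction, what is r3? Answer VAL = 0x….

[0] flags=0000 → (cmp)
[1] flags=0000 VC?T → r3=0xfd
[2] flags=0000 LE?F → skip
[3] flags=0000 PL?T → r0=0x05
[4] flags=0000 → (cmp)
[5] flags=0000 VS?F → skip
[6] flags=0000 NE?T → r0=0x24
[7] flags=1000 → (cmp)
[8] flags=1000 CS?F → skip
[9] flags=1000 VC?T → r2=0x4e

VAL = 0xfd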